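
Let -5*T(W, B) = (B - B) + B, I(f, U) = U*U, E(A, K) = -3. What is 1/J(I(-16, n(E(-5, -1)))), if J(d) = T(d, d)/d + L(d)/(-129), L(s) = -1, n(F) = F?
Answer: -645/124 ≈ -5.2016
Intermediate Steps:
I(f, U) = U²
T(W, B) = -B/5 (T(W, B) = -((B - B) + B)/5 = -(0 + B)/5 = -B/5)
J(d) = -124/645 (J(d) = (-d/5)/d - 1/(-129) = -⅕ - 1*(-1/129) = -⅕ + 1/129 = -124/645)
1/J(I(-16, n(E(-5, -1)))) = 1/(-124/645) = -645/124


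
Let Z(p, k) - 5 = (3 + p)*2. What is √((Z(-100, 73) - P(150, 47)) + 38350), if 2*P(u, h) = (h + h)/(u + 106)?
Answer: √9769169/16 ≈ 195.35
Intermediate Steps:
P(u, h) = h/(106 + u) (P(u, h) = ((h + h)/(u + 106))/2 = ((2*h)/(106 + u))/2 = (2*h/(106 + u))/2 = h/(106 + u))
Z(p, k) = 11 + 2*p (Z(p, k) = 5 + (3 + p)*2 = 5 + (6 + 2*p) = 11 + 2*p)
√((Z(-100, 73) - P(150, 47)) + 38350) = √(((11 + 2*(-100)) - 47/(106 + 150)) + 38350) = √(((11 - 200) - 47/256) + 38350) = √((-189 - 47/256) + 38350) = √(-48431/256 + 38350) = √(9769169/256) = √9769169/16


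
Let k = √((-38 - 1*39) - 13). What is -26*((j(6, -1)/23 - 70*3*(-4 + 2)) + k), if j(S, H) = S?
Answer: -251316/23 - 78*I*√10 ≈ -10927.0 - 246.66*I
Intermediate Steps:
k = 3*I*√10 (k = √((-38 - 39) - 13) = √(-77 - 13) = √(-90) = 3*I*√10 ≈ 9.4868*I)
-26*((j(6, -1)/23 - 70*3*(-4 + 2)) + k) = -26*((6/23 - 70*3*(-4 + 2)) + 3*I*√10) = -26*((6*(1/23) - 70*3*(-2)) + 3*I*√10) = -26*((6/23 - 70/(1/(-6))) + 3*I*√10) = -26*((6/23 - 70/(-⅙)) + 3*I*√10) = -26*((6/23 - 70*(-6)) + 3*I*√10) = -26*((6/23 + 420) + 3*I*√10) = -26*(9666/23 + 3*I*√10) = -251316/23 - 78*I*√10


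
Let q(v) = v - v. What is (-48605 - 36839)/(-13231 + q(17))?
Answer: 85444/13231 ≈ 6.4579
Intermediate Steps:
q(v) = 0
(-48605 - 36839)/(-13231 + q(17)) = (-48605 - 36839)/(-13231 + 0) = -85444/(-13231) = -85444*(-1/13231) = 85444/13231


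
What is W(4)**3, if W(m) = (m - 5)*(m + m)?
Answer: -512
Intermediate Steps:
W(m) = 2*m*(-5 + m) (W(m) = (-5 + m)*(2*m) = 2*m*(-5 + m))
W(4)**3 = (2*4*(-5 + 4))**3 = (2*4*(-1))**3 = (-8)**3 = -512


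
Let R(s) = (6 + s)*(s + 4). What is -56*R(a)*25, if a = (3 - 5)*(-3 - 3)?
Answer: -403200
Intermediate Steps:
a = 12 (a = -2*(-6) = 12)
R(s) = (4 + s)*(6 + s) (R(s) = (6 + s)*(4 + s) = (4 + s)*(6 + s))
-56*R(a)*25 = -56*(24 + 12**2 + 10*12)*25 = -56*(24 + 144 + 120)*25 = -56*288*25 = -16128*25 = -403200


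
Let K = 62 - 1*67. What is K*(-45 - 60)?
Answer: 525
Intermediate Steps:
K = -5 (K = 62 - 67 = -5)
K*(-45 - 60) = -5*(-45 - 60) = -5*(-105) = 525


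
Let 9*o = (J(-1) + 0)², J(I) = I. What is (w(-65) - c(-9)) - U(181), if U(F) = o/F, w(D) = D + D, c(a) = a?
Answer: -197110/1629 ≈ -121.00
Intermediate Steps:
w(D) = 2*D
o = ⅑ (o = (-1 + 0)²/9 = (⅑)*(-1)² = (⅑)*1 = ⅑ ≈ 0.11111)
U(F) = 1/(9*F)
(w(-65) - c(-9)) - U(181) = (2*(-65) - 1*(-9)) - 1/(9*181) = (-130 + 9) - 1/(9*181) = -121 - 1*1/1629 = -121 - 1/1629 = -197110/1629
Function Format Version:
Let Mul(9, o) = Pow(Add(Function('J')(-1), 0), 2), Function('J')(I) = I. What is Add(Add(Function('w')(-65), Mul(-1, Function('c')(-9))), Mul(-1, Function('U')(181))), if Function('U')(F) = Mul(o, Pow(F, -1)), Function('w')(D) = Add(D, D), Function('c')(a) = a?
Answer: Rational(-197110, 1629) ≈ -121.00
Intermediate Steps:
Function('w')(D) = Mul(2, D)
o = Rational(1, 9) (o = Mul(Rational(1, 9), Pow(Add(-1, 0), 2)) = Mul(Rational(1, 9), Pow(-1, 2)) = Mul(Rational(1, 9), 1) = Rational(1, 9) ≈ 0.11111)
Function('U')(F) = Mul(Rational(1, 9), Pow(F, -1))
Add(Add(Function('w')(-65), Mul(-1, Function('c')(-9))), Mul(-1, Function('U')(181))) = Add(Add(Mul(2, -65), Mul(-1, -9)), Mul(-1, Mul(Rational(1, 9), Pow(181, -1)))) = Add(Add(-130, 9), Mul(-1, Mul(Rational(1, 9), Rational(1, 181)))) = Add(-121, Mul(-1, Rational(1, 1629))) = Add(-121, Rational(-1, 1629)) = Rational(-197110, 1629)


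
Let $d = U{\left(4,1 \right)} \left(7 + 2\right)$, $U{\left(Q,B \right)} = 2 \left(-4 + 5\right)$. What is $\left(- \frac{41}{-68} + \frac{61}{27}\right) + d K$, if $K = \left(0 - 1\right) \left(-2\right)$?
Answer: $\frac{71351}{1836} \approx 38.862$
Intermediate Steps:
$U{\left(Q,B \right)} = 2$ ($U{\left(Q,B \right)} = 2 \cdot 1 = 2$)
$d = 18$ ($d = 2 \left(7 + 2\right) = 2 \cdot 9 = 18$)
$K = 2$ ($K = \left(-1\right) \left(-2\right) = 2$)
$\left(- \frac{41}{-68} + \frac{61}{27}\right) + d K = \left(- \frac{41}{-68} + \frac{61}{27}\right) + 18 \cdot 2 = \left(\left(-41\right) \left(- \frac{1}{68}\right) + 61 \cdot \frac{1}{27}\right) + 36 = \left(\frac{41}{68} + \frac{61}{27}\right) + 36 = \frac{5255}{1836} + 36 = \frac{71351}{1836}$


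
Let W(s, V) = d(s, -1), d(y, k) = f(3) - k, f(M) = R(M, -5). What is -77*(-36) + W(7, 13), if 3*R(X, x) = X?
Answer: 2774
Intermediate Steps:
R(X, x) = X/3
f(M) = M/3
d(y, k) = 1 - k (d(y, k) = (⅓)*3 - k = 1 - k)
W(s, V) = 2 (W(s, V) = 1 - 1*(-1) = 1 + 1 = 2)
-77*(-36) + W(7, 13) = -77*(-36) + 2 = 2772 + 2 = 2774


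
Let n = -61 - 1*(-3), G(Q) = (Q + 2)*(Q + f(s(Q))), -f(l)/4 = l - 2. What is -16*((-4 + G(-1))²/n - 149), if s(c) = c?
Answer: 69528/29 ≈ 2397.5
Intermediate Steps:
f(l) = 8 - 4*l (f(l) = -4*(l - 2) = -4*(-2 + l) = 8 - 4*l)
G(Q) = (2 + Q)*(8 - 3*Q) (G(Q) = (Q + 2)*(Q + (8 - 4*Q)) = (2 + Q)*(8 - 3*Q))
n = -58 (n = -61 + 3 = -58)
-16*((-4 + G(-1))²/n - 149) = -16*((-4 + (16 - 3*(-1)² + 2*(-1)))²/(-58) - 149) = -16*((-4 + (16 - 3*1 - 2))²*(-1/58) - 149) = -16*((-4 + (16 - 3 - 2))²*(-1/58) - 149) = -16*((-4 + 11)²*(-1/58) - 149) = -16*(7²*(-1/58) - 149) = -16*(49*(-1/58) - 149) = -16*(-49/58 - 149) = -16*(-8691/58) = 69528/29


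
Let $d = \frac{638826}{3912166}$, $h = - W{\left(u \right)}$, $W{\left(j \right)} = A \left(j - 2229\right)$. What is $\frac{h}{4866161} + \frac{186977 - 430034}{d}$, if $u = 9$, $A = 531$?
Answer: $- \frac{771188527567598677}{518105027831} \approx -1.4885 \cdot 10^{6}$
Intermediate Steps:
$W{\left(j \right)} = -1183599 + 531 j$ ($W{\left(j \right)} = 531 \left(j - 2229\right) = 531 \left(-2229 + j\right) = -1183599 + 531 j$)
$h = 1178820$ ($h = - (-1183599 + 531 \cdot 9) = - (-1183599 + 4779) = \left(-1\right) \left(-1178820\right) = 1178820$)
$d = \frac{319413}{1956083}$ ($d = 638826 \cdot \frac{1}{3912166} = \frac{319413}{1956083} \approx 0.16329$)
$\frac{h}{4866161} + \frac{186977 - 430034}{d} = \frac{1178820}{4866161} + \frac{186977 - 430034}{\frac{319413}{1956083}} = 1178820 \cdot \frac{1}{4866161} - \frac{158479888577}{106471} = \frac{1178820}{4866161} - \frac{158479888577}{106471} = - \frac{771188527567598677}{518105027831}$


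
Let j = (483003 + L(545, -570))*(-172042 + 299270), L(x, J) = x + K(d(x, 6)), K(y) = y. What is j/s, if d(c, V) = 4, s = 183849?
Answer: 20507117952/61283 ≈ 3.3463e+5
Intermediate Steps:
L(x, J) = 4 + x (L(x, J) = x + 4 = 4 + x)
j = 61521353856 (j = (483003 + (4 + 545))*(-172042 + 299270) = (483003 + 549)*127228 = 483552*127228 = 61521353856)
j/s = 61521353856/183849 = 61521353856*(1/183849) = 20507117952/61283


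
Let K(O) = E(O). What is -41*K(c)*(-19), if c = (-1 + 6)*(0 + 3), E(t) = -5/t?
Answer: -779/3 ≈ -259.67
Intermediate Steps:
c = 15 (c = 5*3 = 15)
K(O) = -5/O
-41*K(c)*(-19) = -(-205)/15*(-19) = -41*(-⅓)*(-19) = (41/3)*(-19) = -779/3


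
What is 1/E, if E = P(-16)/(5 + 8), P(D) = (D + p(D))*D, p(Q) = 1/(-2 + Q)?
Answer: 117/2312 ≈ 0.050606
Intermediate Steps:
P(D) = D*(D + 1/(-2 + D)) (P(D) = (D + 1/(-2 + D))*D = D*(D + 1/(-2 + D)))
E = 2312/117 (E = (-16*(1 - 16*(-2 - 16))/(-2 - 16))/(5 + 8) = (-16*(1 - 16*(-18))/(-18))/13 = (-16*(-1/18)*(1 + 288))/13 = (-16*(-1/18)*289)/13 = (1/13)*(2312/9) = 2312/117 ≈ 19.761)
1/E = 1/(2312/117) = 117/2312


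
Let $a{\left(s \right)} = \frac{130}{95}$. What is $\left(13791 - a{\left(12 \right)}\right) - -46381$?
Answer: $\frac{1143242}{19} \approx 60171.0$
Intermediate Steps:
$a{\left(s \right)} = \frac{26}{19}$ ($a{\left(s \right)} = 130 \cdot \frac{1}{95} = \frac{26}{19}$)
$\left(13791 - a{\left(12 \right)}\right) - -46381 = \left(13791 - \frac{26}{19}\right) - -46381 = \left(13791 - \frac{26}{19}\right) + 46381 = \frac{262003}{19} + 46381 = \frac{1143242}{19}$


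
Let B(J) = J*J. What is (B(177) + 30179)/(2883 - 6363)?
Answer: -15377/870 ≈ -17.675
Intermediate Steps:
B(J) = J**2
(B(177) + 30179)/(2883 - 6363) = (177**2 + 30179)/(2883 - 6363) = (31329 + 30179)/(-3480) = 61508*(-1/3480) = -15377/870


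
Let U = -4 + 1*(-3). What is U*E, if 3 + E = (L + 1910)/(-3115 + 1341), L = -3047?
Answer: 29295/1774 ≈ 16.514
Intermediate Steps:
U = -7 (U = -4 - 3 = -7)
E = -4185/1774 (E = -3 + (-3047 + 1910)/(-3115 + 1341) = -3 - 1137/(-1774) = -3 - 1137*(-1/1774) = -3 + 1137/1774 = -4185/1774 ≈ -2.3591)
U*E = -7*(-4185/1774) = 29295/1774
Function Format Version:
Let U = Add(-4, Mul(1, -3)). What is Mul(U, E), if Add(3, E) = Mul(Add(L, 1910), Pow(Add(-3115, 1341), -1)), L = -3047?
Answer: Rational(29295, 1774) ≈ 16.514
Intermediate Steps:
U = -7 (U = Add(-4, -3) = -7)
E = Rational(-4185, 1774) (E = Add(-3, Mul(Add(-3047, 1910), Pow(Add(-3115, 1341), -1))) = Add(-3, Mul(-1137, Pow(-1774, -1))) = Add(-3, Mul(-1137, Rational(-1, 1774))) = Add(-3, Rational(1137, 1774)) = Rational(-4185, 1774) ≈ -2.3591)
Mul(U, E) = Mul(-7, Rational(-4185, 1774)) = Rational(29295, 1774)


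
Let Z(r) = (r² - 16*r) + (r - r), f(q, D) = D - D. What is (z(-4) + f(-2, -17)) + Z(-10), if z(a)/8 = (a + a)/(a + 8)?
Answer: 244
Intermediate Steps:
f(q, D) = 0
Z(r) = r² - 16*r (Z(r) = (r² - 16*r) + 0 = r² - 16*r)
z(a) = 16*a/(8 + a) (z(a) = 8*((a + a)/(a + 8)) = 8*((2*a)/(8 + a)) = 8*(2*a/(8 + a)) = 16*a/(8 + a))
(z(-4) + f(-2, -17)) + Z(-10) = (16*(-4)/(8 - 4) + 0) - 10*(-16 - 10) = (16*(-4)/4 + 0) - 10*(-26) = (16*(-4)*(¼) + 0) + 260 = (-16 + 0) + 260 = -16 + 260 = 244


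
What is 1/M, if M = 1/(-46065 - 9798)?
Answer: -55863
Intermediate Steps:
M = -1/55863 (M = 1/(-55863) = -1/55863 ≈ -1.7901e-5)
1/M = 1/(-1/55863) = -55863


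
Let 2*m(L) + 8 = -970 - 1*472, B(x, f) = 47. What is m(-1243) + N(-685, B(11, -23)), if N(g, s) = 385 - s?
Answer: -387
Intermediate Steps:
m(L) = -725 (m(L) = -4 + (-970 - 1*472)/2 = -4 + (-970 - 472)/2 = -4 + (1/2)*(-1442) = -4 - 721 = -725)
m(-1243) + N(-685, B(11, -23)) = -725 + (385 - 1*47) = -725 + (385 - 47) = -725 + 338 = -387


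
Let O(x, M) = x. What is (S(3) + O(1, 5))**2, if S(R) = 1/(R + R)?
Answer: 49/36 ≈ 1.3611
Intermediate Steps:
S(R) = 1/(2*R)
(S(3) + O(1, 5))**2 = ((1/2)/3 + 1)**2 = ((1/2)*(1/3) + 1)**2 = (1/6 + 1)**2 = (7/6)**2 = 49/36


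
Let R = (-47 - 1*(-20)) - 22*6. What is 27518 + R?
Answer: 27359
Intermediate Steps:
R = -159 (R = (-47 + 20) - 132 = -27 - 132 = -159)
27518 + R = 27518 - 159 = 27359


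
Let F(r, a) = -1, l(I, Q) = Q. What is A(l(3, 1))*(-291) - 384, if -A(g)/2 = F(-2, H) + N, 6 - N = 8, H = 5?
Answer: -2130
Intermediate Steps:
N = -2 (N = 6 - 1*8 = 6 - 8 = -2)
A(g) = 6 (A(g) = -2*(-1 - 2) = -2*(-3) = 6)
A(l(3, 1))*(-291) - 384 = 6*(-291) - 384 = -1746 - 384 = -2130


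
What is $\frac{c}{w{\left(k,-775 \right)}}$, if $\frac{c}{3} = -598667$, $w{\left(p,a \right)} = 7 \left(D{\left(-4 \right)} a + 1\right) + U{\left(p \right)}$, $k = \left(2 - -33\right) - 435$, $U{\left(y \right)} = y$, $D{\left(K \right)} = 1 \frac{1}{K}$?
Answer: $- \frac{7184004}{3853} \approx -1864.5$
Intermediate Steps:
$D{\left(K \right)} = \frac{1}{K}$
$k = -400$ ($k = \left(2 + 33\right) - 435 = 35 - 435 = -400$)
$w{\left(p,a \right)} = 7 + p - \frac{7 a}{4}$ ($w{\left(p,a \right)} = 7 \left(\frac{a}{-4} + 1\right) + p = 7 \left(- \frac{a}{4} + 1\right) + p = 7 \left(1 - \frac{a}{4}\right) + p = \left(7 - \frac{7 a}{4}\right) + p = 7 + p - \frac{7 a}{4}$)
$c = -1796001$ ($c = 3 \left(-598667\right) = -1796001$)
$\frac{c}{w{\left(k,-775 \right)}} = - \frac{1796001}{7 - 400 - - \frac{5425}{4}} = - \frac{1796001}{7 - 400 + \frac{5425}{4}} = - \frac{1796001}{\frac{3853}{4}} = \left(-1796001\right) \frac{4}{3853} = - \frac{7184004}{3853}$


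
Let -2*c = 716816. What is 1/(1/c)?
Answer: -358408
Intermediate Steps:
c = -358408 (c = -1/2*716816 = -358408)
1/(1/c) = 1/(1/(-358408)) = 1/(-1/358408) = -358408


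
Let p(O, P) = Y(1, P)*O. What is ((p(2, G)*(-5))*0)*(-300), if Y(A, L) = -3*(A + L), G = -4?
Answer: 0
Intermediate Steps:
Y(A, L) = -3*A - 3*L
p(O, P) = O*(-3 - 3*P) (p(O, P) = (-3*1 - 3*P)*O = (-3 - 3*P)*O = O*(-3 - 3*P))
((p(2, G)*(-5))*0)*(-300) = ((-3*2*(1 - 4)*(-5))*0)*(-300) = ((-3*2*(-3)*(-5))*0)*(-300) = ((18*(-5))*0)*(-300) = -90*0*(-300) = 0*(-300) = 0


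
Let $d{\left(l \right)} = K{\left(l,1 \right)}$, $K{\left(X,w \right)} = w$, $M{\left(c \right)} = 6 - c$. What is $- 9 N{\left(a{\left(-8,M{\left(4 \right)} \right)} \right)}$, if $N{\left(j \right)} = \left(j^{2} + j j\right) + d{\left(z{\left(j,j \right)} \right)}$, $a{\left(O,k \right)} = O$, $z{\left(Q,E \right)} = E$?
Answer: $-1161$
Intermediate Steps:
$d{\left(l \right)} = 1$
$N{\left(j \right)} = 1 + 2 j^{2}$ ($N{\left(j \right)} = \left(j^{2} + j j\right) + 1 = \left(j^{2} + j^{2}\right) + 1 = 2 j^{2} + 1 = 1 + 2 j^{2}$)
$- 9 N{\left(a{\left(-8,M{\left(4 \right)} \right)} \right)} = - 9 \left(1 + 2 \left(-8\right)^{2}\right) = - 9 \left(1 + 2 \cdot 64\right) = - 9 \left(1 + 128\right) = \left(-9\right) 129 = -1161$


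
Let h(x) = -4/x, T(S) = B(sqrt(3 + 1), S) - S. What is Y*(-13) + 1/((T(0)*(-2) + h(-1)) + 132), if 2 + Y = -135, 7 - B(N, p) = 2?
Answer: 224407/126 ≈ 1781.0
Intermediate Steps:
B(N, p) = 5 (B(N, p) = 7 - 1*2 = 7 - 2 = 5)
Y = -137 (Y = -2 - 135 = -137)
T(S) = 5 - S
Y*(-13) + 1/((T(0)*(-2) + h(-1)) + 132) = -137*(-13) + 1/(((5 - 1*0)*(-2) - 4/(-1)) + 132) = 1781 + 1/(((5 + 0)*(-2) - 4*(-1)) + 132) = 1781 + 1/((5*(-2) + 4) + 132) = 1781 + 1/((-10 + 4) + 132) = 1781 + 1/(-6 + 132) = 1781 + 1/126 = 224407/126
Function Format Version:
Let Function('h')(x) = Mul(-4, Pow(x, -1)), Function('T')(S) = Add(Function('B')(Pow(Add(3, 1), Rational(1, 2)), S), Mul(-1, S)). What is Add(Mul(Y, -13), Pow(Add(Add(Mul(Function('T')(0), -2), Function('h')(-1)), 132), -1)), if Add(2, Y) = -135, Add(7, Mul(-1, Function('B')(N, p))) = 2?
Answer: Rational(224407, 126) ≈ 1781.0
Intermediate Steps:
Function('B')(N, p) = 5 (Function('B')(N, p) = Add(7, Mul(-1, 2)) = Add(7, -2) = 5)
Y = -137 (Y = Add(-2, -135) = -137)
Function('T')(S) = Add(5, Mul(-1, S))
Add(Mul(Y, -13), Pow(Add(Add(Mul(Function('T')(0), -2), Function('h')(-1)), 132), -1)) = Add(Mul(-137, -13), Pow(Add(Add(Mul(Add(5, Mul(-1, 0)), -2), Mul(-4, Pow(-1, -1))), 132), -1)) = Add(1781, Pow(Add(Add(Mul(Add(5, 0), -2), Mul(-4, -1)), 132), -1)) = Add(1781, Pow(Add(Add(Mul(5, -2), 4), 132), -1)) = Add(1781, Pow(Add(Add(-10, 4), 132), -1)) = Add(1781, Pow(Add(-6, 132), -1)) = Add(1781, Pow(126, -1)) = Add(1781, Rational(1, 126)) = Rational(224407, 126)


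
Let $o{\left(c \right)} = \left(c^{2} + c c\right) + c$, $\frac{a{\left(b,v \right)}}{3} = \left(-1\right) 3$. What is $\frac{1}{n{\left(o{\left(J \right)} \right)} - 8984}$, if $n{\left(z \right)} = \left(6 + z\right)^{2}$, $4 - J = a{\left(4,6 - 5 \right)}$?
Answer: $\frac{1}{118465} \approx 8.4413 \cdot 10^{-6}$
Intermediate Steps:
$a{\left(b,v \right)} = -9$ ($a{\left(b,v \right)} = 3 \left(\left(-1\right) 3\right) = 3 \left(-3\right) = -9$)
$J = 13$ ($J = 4 - -9 = 4 + 9 = 13$)
$o{\left(c \right)} = c + 2 c^{2}$ ($o{\left(c \right)} = \left(c^{2} + c^{2}\right) + c = 2 c^{2} + c = c + 2 c^{2}$)
$\frac{1}{n{\left(o{\left(J \right)} \right)} - 8984} = \frac{1}{\left(6 + 13 \left(1 + 2 \cdot 13\right)\right)^{2} - 8984} = \frac{1}{\left(6 + 13 \left(1 + 26\right)\right)^{2} - 8984} = \frac{1}{\left(6 + 13 \cdot 27\right)^{2} - 8984} = \frac{1}{\left(6 + 351\right)^{2} - 8984} = \frac{1}{357^{2} - 8984} = \frac{1}{127449 - 8984} = \frac{1}{118465}$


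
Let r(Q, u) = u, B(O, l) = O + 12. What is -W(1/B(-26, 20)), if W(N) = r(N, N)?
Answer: 1/14 ≈ 0.071429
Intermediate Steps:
B(O, l) = 12 + O
W(N) = N
-W(1/B(-26, 20)) = -1/(12 - 26) = -1/(-14) = -1*(-1/14) = 1/14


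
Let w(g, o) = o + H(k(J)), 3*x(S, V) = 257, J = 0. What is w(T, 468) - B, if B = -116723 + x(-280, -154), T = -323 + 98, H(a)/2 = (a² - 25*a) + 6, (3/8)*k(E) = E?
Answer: 351352/3 ≈ 1.1712e+5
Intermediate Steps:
k(E) = 8*E/3
x(S, V) = 257/3 (x(S, V) = (⅓)*257 = 257/3)
H(a) = 12 - 50*a + 2*a² (H(a) = 2*((a² - 25*a) + 6) = 2*(6 + a² - 25*a) = 12 - 50*a + 2*a²)
T = -225
B = -349912/3 (B = -116723 + 257/3 = -349912/3 ≈ -1.1664e+5)
w(g, o) = 12 + o (w(g, o) = o + (12 - 400*0/3 + 2*((8/3)*0)²) = o + (12 - 50*0 + 2*0²) = o + (12 + 0 + 2*0) = o + (12 + 0 + 0) = o + 12 = 12 + o)
w(T, 468) - B = (12 + 468) - 1*(-349912/3) = 480 + 349912/3 = 351352/3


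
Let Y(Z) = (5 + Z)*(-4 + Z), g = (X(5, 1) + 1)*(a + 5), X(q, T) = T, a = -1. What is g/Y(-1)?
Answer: -⅖ ≈ -0.40000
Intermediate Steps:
g = 8 (g = (1 + 1)*(-1 + 5) = 2*4 = 8)
Y(Z) = (-4 + Z)*(5 + Z)
g/Y(-1) = 8/(-20 - 1 + (-1)²) = 8/(-20 - 1 + 1) = 8/(-20) = 8*(-1/20) = -⅖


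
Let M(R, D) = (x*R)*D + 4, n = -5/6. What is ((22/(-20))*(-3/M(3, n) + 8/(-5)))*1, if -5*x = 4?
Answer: 231/100 ≈ 2.3100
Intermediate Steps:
x = -4/5 (x = -1/5*4 = -4/5 ≈ -0.80000)
n = -5/6 (n = -5*1/6 = -5/6 ≈ -0.83333)
M(R, D) = 4 - 4*D*R/5 (M(R, D) = (-4*R/5)*D + 4 = -4*D*R/5 + 4 = 4 - 4*D*R/5)
((22/(-20))*(-3/M(3, n) + 8/(-5)))*1 = ((22/(-20))*(-3/(4 - 4/5*(-5/6)*3) + 8/(-5)))*1 = ((22*(-1/20))*(-3/(4 + 2) + 8*(-1/5)))*1 = -11*(-3/6 - 8/5)/10*1 = -11*(-3*1/6 - 8/5)/10*1 = -11*(-1/2 - 8/5)/10*1 = -11/10*(-21/10)*1 = (231/100)*1 = 231/100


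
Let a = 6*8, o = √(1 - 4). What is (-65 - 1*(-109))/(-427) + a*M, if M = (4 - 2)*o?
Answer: -44/427 + 96*I*√3 ≈ -0.10304 + 166.28*I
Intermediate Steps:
o = I*√3 (o = √(-3) = I*√3 ≈ 1.732*I)
M = 2*I*√3 (M = (4 - 2)*(I*√3) = 2*(I*√3) = 2*I*√3 ≈ 3.4641*I)
a = 48
(-65 - 1*(-109))/(-427) + a*M = (-65 - 1*(-109))/(-427) + 48*(2*I*√3) = (-65 + 109)*(-1/427) + 96*I*√3 = 44*(-1/427) + 96*I*√3 = -44/427 + 96*I*√3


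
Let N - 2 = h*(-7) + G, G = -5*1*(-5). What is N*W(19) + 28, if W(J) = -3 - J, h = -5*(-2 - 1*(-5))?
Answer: -2876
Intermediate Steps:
h = -15 (h = -5*(-2 + 5) = -5*3 = -15)
G = 25 (G = -5*(-5) = 25)
N = 132 (N = 2 + (-15*(-7) + 25) = 2 + (105 + 25) = 2 + 130 = 132)
N*W(19) + 28 = 132*(-3 - 1*19) + 28 = 132*(-3 - 19) + 28 = 132*(-22) + 28 = -2904 + 28 = -2876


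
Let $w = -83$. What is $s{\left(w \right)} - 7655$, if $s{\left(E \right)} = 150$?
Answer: $-7505$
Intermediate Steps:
$s{\left(w \right)} - 7655 = 150 - 7655 = -7505$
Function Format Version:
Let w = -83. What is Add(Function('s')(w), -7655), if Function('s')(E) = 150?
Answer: -7505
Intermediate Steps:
Add(Function('s')(w), -7655) = Add(150, -7655) = -7505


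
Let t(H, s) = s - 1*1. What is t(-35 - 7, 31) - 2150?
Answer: -2120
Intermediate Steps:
t(H, s) = -1 + s (t(H, s) = s - 1 = -1 + s)
t(-35 - 7, 31) - 2150 = (-1 + 31) - 2150 = 30 - 2150 = -2120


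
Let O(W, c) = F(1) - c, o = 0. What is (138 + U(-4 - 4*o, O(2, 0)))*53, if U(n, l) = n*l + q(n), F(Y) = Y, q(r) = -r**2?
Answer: 6254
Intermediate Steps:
O(W, c) = 1 - c
U(n, l) = -n**2 + l*n (U(n, l) = n*l - n**2 = l*n - n**2 = -n**2 + l*n)
(138 + U(-4 - 4*o, O(2, 0)))*53 = (138 + (-4 - 4*0)*((1 - 1*0) - (-4 - 4*0)))*53 = (138 + (-4 + 0)*((1 + 0) - (-4 + 0)))*53 = (138 - 4*(1 - 1*(-4)))*53 = (138 - 4*(1 + 4))*53 = (138 - 4*5)*53 = (138 - 20)*53 = 118*53 = 6254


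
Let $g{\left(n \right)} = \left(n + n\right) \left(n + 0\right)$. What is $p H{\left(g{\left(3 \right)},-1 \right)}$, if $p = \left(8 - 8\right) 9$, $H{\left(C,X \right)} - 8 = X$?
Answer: $0$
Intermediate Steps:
$g{\left(n \right)} = 2 n^{2}$ ($g{\left(n \right)} = 2 n n = 2 n^{2}$)
$H{\left(C,X \right)} = 8 + X$
$p = 0$ ($p = 0 \cdot 9 = 0$)
$p H{\left(g{\left(3 \right)},-1 \right)} = 0 \left(8 - 1\right) = 0 \cdot 7 = 0$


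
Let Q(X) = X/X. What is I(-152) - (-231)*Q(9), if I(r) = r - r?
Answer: 231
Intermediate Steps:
I(r) = 0
Q(X) = 1
I(-152) - (-231)*Q(9) = 0 - (-231) = 0 - 1*(-231) = 0 + 231 = 231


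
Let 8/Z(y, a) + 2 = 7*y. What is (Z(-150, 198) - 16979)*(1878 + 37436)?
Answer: -175555841406/263 ≈ -6.6751e+8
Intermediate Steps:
Z(y, a) = 8/(-2 + 7*y)
(Z(-150, 198) - 16979)*(1878 + 37436) = (8/(-2 + 7*(-150)) - 16979)*(1878 + 37436) = (8/(-2 - 1050) - 16979)*39314 = (8/(-1052) - 16979)*39314 = (8*(-1/1052) - 16979)*39314 = (-2/263 - 16979)*39314 = -4465479/263*39314 = -175555841406/263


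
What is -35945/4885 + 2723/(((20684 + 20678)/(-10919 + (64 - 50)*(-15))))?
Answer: -29904620277/40410674 ≈ -740.02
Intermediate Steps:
-35945/4885 + 2723/(((20684 + 20678)/(-10919 + (64 - 50)*(-15)))) = -35945*1/4885 + 2723/((41362/(-10919 + 14*(-15)))) = -7189/977 + 2723/((41362/(-10919 - 210))) = -7189/977 + 2723/((41362/(-11129))) = -7189/977 + 2723/((41362*(-1/11129))) = -7189/977 + 2723/(-41362/11129) = -7189/977 + 2723*(-11129/41362) = -7189/977 - 30304267/41362 = -29904620277/40410674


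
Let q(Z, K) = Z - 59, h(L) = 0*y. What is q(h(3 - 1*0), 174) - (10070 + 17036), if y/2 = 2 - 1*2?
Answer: -27165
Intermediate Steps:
y = 0 (y = 2*(2 - 1*2) = 2*(2 - 2) = 2*0 = 0)
h(L) = 0 (h(L) = 0*0 = 0)
q(Z, K) = -59 + Z
q(h(3 - 1*0), 174) - (10070 + 17036) = (-59 + 0) - (10070 + 17036) = -59 - 1*27106 = -59 - 27106 = -27165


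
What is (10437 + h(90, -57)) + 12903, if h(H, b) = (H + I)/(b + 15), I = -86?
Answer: 490138/21 ≈ 23340.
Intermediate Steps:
h(H, b) = (-86 + H)/(15 + b) (h(H, b) = (H - 86)/(b + 15) = (-86 + H)/(15 + b))
(10437 + h(90, -57)) + 12903 = (10437 + (-86 + 90)/(15 - 57)) + 12903 = (10437 + 4/(-42)) + 12903 = (10437 - 1/42*4) + 12903 = (10437 - 2/21) + 12903 = 219175/21 + 12903 = 490138/21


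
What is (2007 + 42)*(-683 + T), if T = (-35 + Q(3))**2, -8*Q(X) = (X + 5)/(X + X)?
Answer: 13614239/12 ≈ 1.1345e+6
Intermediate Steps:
Q(X) = -(5 + X)/(16*X) (Q(X) = -(X + 5)/(8*(X + X)) = -(5 + X)/(8*(2*X)) = -(5 + X)*1/(2*X)/8 = -(5 + X)/(16*X))
T = 44521/36 (T = (-35 + (1/16)*(-5 - 1*3)/3)**2 = (-35 + (1/16)*(1/3)*(-5 - 3))**2 = (-35 + (1/16)*(1/3)*(-8))**2 = (-35 - 1/6)**2 = (-211/6)**2 = 44521/36 ≈ 1236.7)
(2007 + 42)*(-683 + T) = (2007 + 42)*(-683 + 44521/36) = 2049*(19933/36) = 13614239/12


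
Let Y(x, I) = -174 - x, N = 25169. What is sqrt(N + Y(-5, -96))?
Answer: 50*sqrt(10) ≈ 158.11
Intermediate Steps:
sqrt(N + Y(-5, -96)) = sqrt(25169 + (-174 - 1*(-5))) = sqrt(25169 + (-174 + 5)) = sqrt(25169 - 169) = sqrt(25000) = 50*sqrt(10)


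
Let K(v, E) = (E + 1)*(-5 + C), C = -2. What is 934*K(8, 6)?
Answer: -45766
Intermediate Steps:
K(v, E) = -7 - 7*E (K(v, E) = (E + 1)*(-5 - 2) = (1 + E)*(-7) = -7 - 7*E)
934*K(8, 6) = 934*(-7 - 7*6) = 934*(-7 - 42) = 934*(-49) = -45766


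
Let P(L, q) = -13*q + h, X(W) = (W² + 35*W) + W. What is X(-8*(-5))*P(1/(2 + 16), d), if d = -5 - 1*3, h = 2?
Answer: 322240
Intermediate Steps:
d = -8 (d = -5 - 3 = -8)
X(W) = W² + 36*W
P(L, q) = 2 - 13*q (P(L, q) = -13*q + 2 = 2 - 13*q)
X(-8*(-5))*P(1/(2 + 16), d) = ((-8*(-5))*(36 - 8*(-5)))*(2 - 13*(-8)) = (40*(36 + 40))*(2 + 104) = (40*76)*106 = 3040*106 = 322240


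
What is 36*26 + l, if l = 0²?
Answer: 936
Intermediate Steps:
l = 0
36*26 + l = 36*26 + 0 = 936 + 0 = 936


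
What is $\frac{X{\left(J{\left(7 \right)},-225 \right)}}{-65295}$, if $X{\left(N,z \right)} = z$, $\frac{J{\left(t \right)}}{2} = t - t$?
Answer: $\frac{5}{1451} \approx 0.0034459$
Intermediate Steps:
$J{\left(t \right)} = 0$ ($J{\left(t \right)} = 2 \left(t - t\right) = 2 \cdot 0 = 0$)
$\frac{X{\left(J{\left(7 \right)},-225 \right)}}{-65295} = - \frac{225}{-65295} = \left(-225\right) \left(- \frac{1}{65295}\right) = \frac{5}{1451}$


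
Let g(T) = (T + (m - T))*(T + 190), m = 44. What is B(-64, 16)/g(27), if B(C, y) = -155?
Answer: -5/308 ≈ -0.016234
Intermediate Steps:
g(T) = 8360 + 44*T (g(T) = (T + (44 - T))*(T + 190) = 44*(190 + T) = 8360 + 44*T)
B(-64, 16)/g(27) = -155/(8360 + 44*27) = -155/(8360 + 1188) = -155/9548 = -155*1/9548 = -5/308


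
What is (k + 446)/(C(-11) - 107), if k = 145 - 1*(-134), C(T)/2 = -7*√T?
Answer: -15515/2721 + 2030*I*√11/2721 ≈ -5.702 + 2.4744*I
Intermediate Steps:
C(T) = -14*√T (C(T) = 2*(-7*√T) = -14*√T)
k = 279 (k = 145 + 134 = 279)
(k + 446)/(C(-11) - 107) = (279 + 446)/(-14*I*√11 - 107) = 725/(-14*I*√11 - 107) = 725/(-107 - 14*I*√11)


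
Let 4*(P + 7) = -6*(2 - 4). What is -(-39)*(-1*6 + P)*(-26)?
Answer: 10140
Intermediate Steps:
P = -4 (P = -7 + (-6*(2 - 4))/4 = -7 + (-6*(-2))/4 = -7 + (-3*(-4))/4 = -7 + (¼)*12 = -7 + 3 = -4)
-(-39)*(-1*6 + P)*(-26) = -(-39)*(-1*6 - 4)*(-26) = -(-39)*(-6 - 4)*(-26) = -(-39)*(-10)*(-26) = -13*30*(-26) = -390*(-26) = 10140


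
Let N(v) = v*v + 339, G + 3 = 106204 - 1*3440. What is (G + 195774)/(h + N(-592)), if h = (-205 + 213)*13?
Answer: 298535/350907 ≈ 0.85075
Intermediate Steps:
G = 102761 (G = -3 + (106204 - 1*3440) = -3 + (106204 - 3440) = -3 + 102764 = 102761)
h = 104 (h = 8*13 = 104)
N(v) = 339 + v² (N(v) = v² + 339 = 339 + v²)
(G + 195774)/(h + N(-592)) = (102761 + 195774)/(104 + (339 + (-592)²)) = 298535/(104 + (339 + 350464)) = 298535/(104 + 350803) = 298535/350907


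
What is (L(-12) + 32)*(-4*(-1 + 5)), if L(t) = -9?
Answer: -368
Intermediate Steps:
(L(-12) + 32)*(-4*(-1 + 5)) = (-9 + 32)*(-4*(-1 + 5)) = 23*(-4*4) = 23*(-16) = -368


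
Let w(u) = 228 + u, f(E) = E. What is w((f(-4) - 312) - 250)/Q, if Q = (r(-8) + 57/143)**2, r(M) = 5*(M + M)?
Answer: -6911762/129572689 ≈ -0.053343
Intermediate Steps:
r(M) = 10*M (r(M) = 5*(2*M) = 10*M)
Q = 129572689/20449 (Q = (10*(-8) + 57/143)**2 = (-80 + 57*(1/143))**2 = (-80 + 57/143)**2 = (-11383/143)**2 = 129572689/20449 ≈ 6336.4)
w((f(-4) - 312) - 250)/Q = (228 + ((-4 - 312) - 250))/(129572689/20449) = (228 + (-316 - 250))*(20449/129572689) = (228 - 566)*(20449/129572689) = -338*20449/129572689 = -6911762/129572689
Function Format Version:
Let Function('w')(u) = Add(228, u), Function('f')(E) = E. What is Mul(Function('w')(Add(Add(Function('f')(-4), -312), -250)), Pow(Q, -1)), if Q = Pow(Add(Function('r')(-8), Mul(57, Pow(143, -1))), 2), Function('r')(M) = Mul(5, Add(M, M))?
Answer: Rational(-6911762, 129572689) ≈ -0.053343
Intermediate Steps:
Function('r')(M) = Mul(10, M) (Function('r')(M) = Mul(5, Mul(2, M)) = Mul(10, M))
Q = Rational(129572689, 20449) (Q = Pow(Add(Mul(10, -8), Mul(57, Pow(143, -1))), 2) = Pow(Add(-80, Mul(57, Rational(1, 143))), 2) = Pow(Add(-80, Rational(57, 143)), 2) = Pow(Rational(-11383, 143), 2) = Rational(129572689, 20449) ≈ 6336.4)
Mul(Function('w')(Add(Add(Function('f')(-4), -312), -250)), Pow(Q, -1)) = Mul(Add(228, Add(Add(-4, -312), -250)), Pow(Rational(129572689, 20449), -1)) = Mul(Add(228, Add(-316, -250)), Rational(20449, 129572689)) = Mul(Add(228, -566), Rational(20449, 129572689)) = Mul(-338, Rational(20449, 129572689)) = Rational(-6911762, 129572689)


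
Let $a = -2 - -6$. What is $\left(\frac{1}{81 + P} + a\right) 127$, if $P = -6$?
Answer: $\frac{38227}{75} \approx 509.69$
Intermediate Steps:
$a = 4$ ($a = -2 + 6 = 4$)
$\left(\frac{1}{81 + P} + a\right) 127 = \left(\frac{1}{81 - 6} + 4\right) 127 = \left(\frac{1}{75} + 4\right) 127 = \frac{301}{75} \cdot 127 = \frac{38227}{75}$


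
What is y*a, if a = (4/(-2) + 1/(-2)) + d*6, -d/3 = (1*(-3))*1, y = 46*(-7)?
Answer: -16583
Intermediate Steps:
y = -322
d = 9 (d = -3*1*(-3) = -(-9) = -3*(-3) = 9)
a = 103/2 (a = (4/(-2) + 1/(-2)) + 9*6 = (4*(-½) + 1*(-½)) + 54 = (-2 - ½) + 54 = -5/2 + 54 = 103/2 ≈ 51.500)
y*a = -322*103/2 = -16583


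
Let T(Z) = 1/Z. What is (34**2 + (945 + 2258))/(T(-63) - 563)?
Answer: -274617/35470 ≈ -7.7422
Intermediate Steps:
(34**2 + (945 + 2258))/(T(-63) - 563) = (34**2 + (945 + 2258))/(1/(-63) - 563) = (1156 + 3203)/(-1/63 - 563) = 4359/(-35470/63) = 4359*(-63/35470) = -274617/35470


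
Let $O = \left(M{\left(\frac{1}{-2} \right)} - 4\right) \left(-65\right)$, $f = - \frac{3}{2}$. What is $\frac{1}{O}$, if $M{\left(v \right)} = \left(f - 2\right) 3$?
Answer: $\frac{2}{1885} \approx 0.001061$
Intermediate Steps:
$f = - \frac{3}{2}$ ($f = \left(-3\right) \frac{1}{2} = - \frac{3}{2} \approx -1.5$)
$M{\left(v \right)} = - \frac{21}{2}$ ($M{\left(v \right)} = \left(- \frac{3}{2} - 2\right) 3 = \left(- \frac{7}{2}\right) 3 = - \frac{21}{2}$)
$O = \frac{1885}{2}$ ($O = \left(- \frac{21}{2} - 4\right) \left(-65\right) = \left(- \frac{29}{2}\right) \left(-65\right) = \frac{1885}{2} \approx 942.5$)
$\frac{1}{O} = \frac{1}{\frac{1885}{2}} = \frac{2}{1885}$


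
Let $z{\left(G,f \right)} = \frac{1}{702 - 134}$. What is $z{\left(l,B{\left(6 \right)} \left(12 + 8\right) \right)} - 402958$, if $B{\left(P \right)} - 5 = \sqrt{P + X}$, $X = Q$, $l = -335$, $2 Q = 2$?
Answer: $- \frac{228880143}{568} \approx -4.0296 \cdot 10^{5}$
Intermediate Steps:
$Q = 1$ ($Q = \frac{1}{2} \cdot 2 = 1$)
$X = 1$
$B{\left(P \right)} = 5 + \sqrt{1 + P}$ ($B{\left(P \right)} = 5 + \sqrt{P + 1} = 5 + \sqrt{1 + P}$)
$z{\left(G,f \right)} = \frac{1}{568}$
$z{\left(l,B{\left(6 \right)} \left(12 + 8\right) \right)} - 402958 = \frac{1}{568} - 402958 = - \frac{228880143}{568}$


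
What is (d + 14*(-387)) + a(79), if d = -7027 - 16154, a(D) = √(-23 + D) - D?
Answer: -28678 + 2*√14 ≈ -28671.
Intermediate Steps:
d = -23181
(d + 14*(-387)) + a(79) = (-23181 + 14*(-387)) + (√(-23 + 79) - 1*79) = (-23181 - 5418) + (√56 - 79) = -28599 + (2*√14 - 79) = -28599 + (-79 + 2*√14) = -28678 + 2*√14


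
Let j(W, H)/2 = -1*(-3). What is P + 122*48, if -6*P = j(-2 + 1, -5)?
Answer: 5855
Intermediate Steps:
j(W, H) = 6 (j(W, H) = 2*(-1*(-3)) = 2*3 = 6)
P = -1 (P = -1/6*6 = -1)
P + 122*48 = -1 + 122*48 = -1 + 5856 = 5855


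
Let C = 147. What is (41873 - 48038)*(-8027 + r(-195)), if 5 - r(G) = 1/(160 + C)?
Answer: 15182884575/307 ≈ 4.9456e+7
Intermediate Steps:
r(G) = 1534/307 (r(G) = 5 - 1/(160 + 147) = 5 - 1/307 = 1534/307)
(41873 - 48038)*(-8027 + r(-195)) = (41873 - 48038)*(-8027 + 1534/307) = -6165*(-2462755/307) = 15182884575/307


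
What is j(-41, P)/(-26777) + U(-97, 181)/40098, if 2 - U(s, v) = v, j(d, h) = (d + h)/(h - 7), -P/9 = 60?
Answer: -2645113339/587316167862 ≈ -0.0045037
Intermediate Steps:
P = -540 (P = -9*60 = -540)
j(d, h) = (d + h)/(-7 + h)
U(s, v) = 2 - v
j(-41, P)/(-26777) + U(-97, 181)/40098 = ((-41 - 540)/(-7 - 540))/(-26777) + (2 - 1*181)/40098 = (-581/(-547))*(-1/26777) + (2 - 181)*(1/40098) = -1/547*(-581)*(-1/26777) - 179*1/40098 = (581/547)*(-1/26777) - 179/40098 = -581/14647019 - 179/40098 = -2645113339/587316167862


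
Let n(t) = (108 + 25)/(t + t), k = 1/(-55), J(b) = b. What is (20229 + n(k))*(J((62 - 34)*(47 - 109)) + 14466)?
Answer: 210955195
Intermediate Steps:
k = -1/55 ≈ -0.018182
n(t) = 133/(2*t) (n(t) = 133/((2*t)) = 133*(1/(2*t)) = 133/(2*t))
(20229 + n(k))*(J((62 - 34)*(47 - 109)) + 14466) = (20229 + 133/(2*(-1/55)))*((62 - 34)*(47 - 109) + 14466) = (20229 + (133/2)*(-55))*(28*(-62) + 14466) = (20229 - 7315/2)*(-1736 + 14466) = (33143/2)*12730 = 210955195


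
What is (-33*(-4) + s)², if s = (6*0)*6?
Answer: 17424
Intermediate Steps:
s = 0 (s = 0*6 = 0)
(-33*(-4) + s)² = (-33*(-4) + 0)² = (132 + 0)² = 132² = 17424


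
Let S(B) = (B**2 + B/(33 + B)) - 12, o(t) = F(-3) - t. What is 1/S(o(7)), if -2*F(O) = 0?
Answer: 26/955 ≈ 0.027225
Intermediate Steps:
F(O) = 0 (F(O) = -1/2*0 = 0)
o(t) = -t (o(t) = 0 - t = -t)
S(B) = -12 + B**2 + B/(33 + B) (S(B) = (B**2 + B/(33 + B)) - 12 = -12 + B**2 + B/(33 + B))
1/S(o(7)) = 1/((-396 + (-1*7)**3 - (-11)*7 + 33*(-1*7)**2)/(33 - 1*7)) = 1/((-396 + (-7)**3 - 11*(-7) + 33*(-7)**2)/(33 - 7)) = 1/((-396 - 343 + 77 + 33*49)/26) = 1/((-396 - 343 + 77 + 1617)/26) = 1/((1/26)*955) = 1/(955/26) = 26/955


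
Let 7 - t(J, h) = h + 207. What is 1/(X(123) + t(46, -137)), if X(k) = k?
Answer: 1/60 ≈ 0.016667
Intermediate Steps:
t(J, h) = -200 - h (t(J, h) = 7 - (h + 207) = 7 - (207 + h) = 7 + (-207 - h) = -200 - h)
1/(X(123) + t(46, -137)) = 1/(123 + (-200 - 1*(-137))) = 1/(123 + (-200 + 137)) = 1/(123 - 63) = 1/60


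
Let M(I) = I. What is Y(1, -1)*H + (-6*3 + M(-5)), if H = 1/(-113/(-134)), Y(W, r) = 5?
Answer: -1929/113 ≈ -17.071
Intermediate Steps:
H = 134/113 (H = 1/(-113*(-1)/134) = 1/(-1*(-113/134)) = 1/(113/134) = 134/113 ≈ 1.1858)
Y(1, -1)*H + (-6*3 + M(-5)) = 5*(134/113) + (-6*3 - 5) = 670/113 + (-18 - 5) = 670/113 - 23 = -1929/113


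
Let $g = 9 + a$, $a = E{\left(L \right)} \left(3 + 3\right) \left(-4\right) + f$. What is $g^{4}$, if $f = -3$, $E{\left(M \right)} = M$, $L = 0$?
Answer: $1296$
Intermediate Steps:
$a = -3$ ($a = 0 \left(3 + 3\right) \left(-4\right) - 3 = 0 \cdot 6 \left(-4\right) - 3 = 0 \left(-24\right) - 3 = 0 - 3 = -3$)
$g = 6$ ($g = 9 - 3 = 6$)
$g^{4} = 6^{4} = 1296$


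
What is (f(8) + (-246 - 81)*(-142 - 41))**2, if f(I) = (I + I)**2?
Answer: 3611649409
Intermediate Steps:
f(I) = 4*I**2 (f(I) = (2*I)**2 = 4*I**2)
(f(8) + (-246 - 81)*(-142 - 41))**2 = (4*8**2 + (-246 - 81)*(-142 - 41))**2 = (4*64 - 327*(-183))**2 = (256 + 59841)**2 = 60097**2 = 3611649409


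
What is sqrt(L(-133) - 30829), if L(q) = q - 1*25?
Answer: 3*I*sqrt(3443) ≈ 176.03*I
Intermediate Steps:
L(q) = -25 + q (L(q) = q - 25 = -25 + q)
sqrt(L(-133) - 30829) = sqrt((-25 - 133) - 30829) = sqrt(-158 - 30829) = sqrt(-30987) = 3*I*sqrt(3443)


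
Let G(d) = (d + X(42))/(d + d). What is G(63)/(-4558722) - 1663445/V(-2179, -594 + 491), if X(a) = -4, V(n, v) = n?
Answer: 955481097849979/1251615359988 ≈ 763.40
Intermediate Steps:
G(d) = (-4 + d)/(2*d) (G(d) = (d - 4)/(d + d) = (-4 + d)/((2*d)) = (-4 + d)*(1/(2*d)) = (-4 + d)/(2*d))
G(63)/(-4558722) - 1663445/V(-2179, -594 + 491) = ((½)*(-4 + 63)/63)/(-4558722) - 1663445/(-2179) = ((½)*(1/63)*59)*(-1/4558722) - 1663445*(-1/2179) = (59/126)*(-1/4558722) + 1663445/2179 = -59/574398972 + 1663445/2179 = 955481097849979/1251615359988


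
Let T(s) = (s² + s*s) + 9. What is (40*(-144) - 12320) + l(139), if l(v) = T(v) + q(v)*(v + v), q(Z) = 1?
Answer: 20849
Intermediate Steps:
T(s) = 9 + 2*s² (T(s) = (s² + s²) + 9 = 2*s² + 9 = 9 + 2*s²)
l(v) = 9 + 2*v + 2*v² (l(v) = (9 + 2*v²) + 1*(v + v) = (9 + 2*v²) + 1*(2*v) = (9 + 2*v²) + 2*v = 9 + 2*v + 2*v²)
(40*(-144) - 12320) + l(139) = (40*(-144) - 12320) + (9 + 2*139 + 2*139²) = (-5760 - 12320) + (9 + 278 + 2*19321) = -18080 + (9 + 278 + 38642) = -18080 + 38929 = 20849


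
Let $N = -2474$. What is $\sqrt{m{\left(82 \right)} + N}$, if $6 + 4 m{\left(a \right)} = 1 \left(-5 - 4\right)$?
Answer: $\frac{i \sqrt{9911}}{2} \approx 49.777 i$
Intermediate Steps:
$m{\left(a \right)} = - \frac{15}{4}$ ($m{\left(a \right)} = - \frac{3}{2} + \frac{1 \left(-5 - 4\right)}{4} = - \frac{3}{2} + \frac{1 \left(-9\right)}{4} = - \frac{3}{2} + \frac{1}{4} \left(-9\right) = - \frac{3}{2} - \frac{9}{4} = - \frac{15}{4}$)
$\sqrt{m{\left(82 \right)} + N} = \sqrt{- \frac{15}{4} - 2474} = \sqrt{- \frac{9911}{4}} = \frac{i \sqrt{9911}}{2}$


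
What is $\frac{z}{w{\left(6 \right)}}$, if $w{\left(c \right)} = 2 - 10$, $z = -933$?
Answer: $\frac{933}{8} \approx 116.63$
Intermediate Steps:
$w{\left(c \right)} = -8$ ($w{\left(c \right)} = 2 - 10 = -8$)
$\frac{z}{w{\left(6 \right)}} = - \frac{933}{-8} = \left(-933\right) \left(- \frac{1}{8}\right) = \frac{933}{8}$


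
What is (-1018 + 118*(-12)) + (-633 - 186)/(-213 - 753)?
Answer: -111925/46 ≈ -2433.2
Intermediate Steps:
(-1018 + 118*(-12)) + (-633 - 186)/(-213 - 753) = (-1018 - 1416) - 819/(-966) = -2434 - 819*(-1/966) = -2434 + 39/46 = -111925/46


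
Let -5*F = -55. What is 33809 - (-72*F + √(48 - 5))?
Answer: 34601 - √43 ≈ 34594.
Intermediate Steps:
F = 11 (F = -⅕*(-55) = 11)
33809 - (-72*F + √(48 - 5)) = 33809 - (-72*11 + √(48 - 5)) = 33809 - (-792 + √43) = 33809 + (792 - √43) = 34601 - √43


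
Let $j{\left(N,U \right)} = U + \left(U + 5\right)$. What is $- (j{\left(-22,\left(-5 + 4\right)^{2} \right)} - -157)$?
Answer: $-164$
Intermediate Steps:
$j{\left(N,U \right)} = 5 + 2 U$ ($j{\left(N,U \right)} = U + \left(5 + U\right) = 5 + 2 U$)
$- (j{\left(-22,\left(-5 + 4\right)^{2} \right)} - -157) = - (\left(5 + 2 \left(-5 + 4\right)^{2}\right) - -157) = - (\left(5 + 2 \left(-1\right)^{2}\right) + 157) = - (\left(5 + 2 \cdot 1\right) + 157) = - (\left(5 + 2\right) + 157) = - (7 + 157) = \left(-1\right) 164 = -164$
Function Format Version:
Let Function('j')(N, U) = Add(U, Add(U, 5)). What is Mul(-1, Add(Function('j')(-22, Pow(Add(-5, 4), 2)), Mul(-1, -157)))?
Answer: -164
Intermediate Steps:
Function('j')(N, U) = Add(5, Mul(2, U)) (Function('j')(N, U) = Add(U, Add(5, U)) = Add(5, Mul(2, U)))
Mul(-1, Add(Function('j')(-22, Pow(Add(-5, 4), 2)), Mul(-1, -157))) = Mul(-1, Add(Add(5, Mul(2, Pow(Add(-5, 4), 2))), Mul(-1, -157))) = Mul(-1, Add(Add(5, Mul(2, Pow(-1, 2))), 157)) = Mul(-1, Add(Add(5, Mul(2, 1)), 157)) = Mul(-1, Add(Add(5, 2), 157)) = Mul(-1, Add(7, 157)) = Mul(-1, 164) = -164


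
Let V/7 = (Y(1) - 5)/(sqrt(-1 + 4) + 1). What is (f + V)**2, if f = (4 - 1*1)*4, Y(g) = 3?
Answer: 508 - 266*sqrt(3) ≈ 47.274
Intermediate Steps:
V = -14/(1 + sqrt(3)) (V = 7*((3 - 5)/(sqrt(-1 + 4) + 1)) = 7*(-2/(sqrt(3) + 1)) = 7*(-2/(1 + sqrt(3))) = -14/(1 + sqrt(3)) ≈ -5.1244)
f = 12 (f = (4 - 1)*4 = 3*4 = 12)
(f + V)**2 = (12 + (7 - 7*sqrt(3)))**2 = (19 - 7*sqrt(3))**2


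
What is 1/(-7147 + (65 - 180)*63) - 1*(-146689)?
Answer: 2111148087/14392 ≈ 1.4669e+5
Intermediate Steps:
1/(-7147 + (65 - 180)*63) - 1*(-146689) = 1/(-7147 - 115*63) + 146689 = 1/(-7147 - 7245) + 146689 = 1/(-14392) + 146689 = -1/14392 + 146689 = 2111148087/14392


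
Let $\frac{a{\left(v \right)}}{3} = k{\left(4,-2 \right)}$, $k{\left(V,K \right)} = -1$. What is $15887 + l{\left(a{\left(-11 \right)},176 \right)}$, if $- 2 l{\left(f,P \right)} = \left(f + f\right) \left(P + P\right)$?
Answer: $16943$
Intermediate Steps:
$a{\left(v \right)} = -3$ ($a{\left(v \right)} = 3 \left(-1\right) = -3$)
$l{\left(f,P \right)} = - 2 P f$ ($l{\left(f,P \right)} = - \frac{\left(f + f\right) \left(P + P\right)}{2} = - \frac{2 f 2 P}{2} = - \frac{4 P f}{2} = - 2 P f$)
$15887 + l{\left(a{\left(-11 \right)},176 \right)} = 15887 - 352 \left(-3\right) = 15887 + 1056 = 16943$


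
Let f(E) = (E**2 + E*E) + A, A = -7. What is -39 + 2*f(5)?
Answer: 47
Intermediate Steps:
f(E) = -7 + 2*E**2 (f(E) = (E**2 + E*E) - 7 = (E**2 + E**2) - 7 = 2*E**2 - 7 = -7 + 2*E**2)
-39 + 2*f(5) = -39 + 2*(-7 + 2*5**2) = -39 + 2*(-7 + 2*25) = -39 + 2*(-7 + 50) = -39 + 2*43 = -39 + 86 = 47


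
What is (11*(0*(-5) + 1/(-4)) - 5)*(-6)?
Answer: 93/2 ≈ 46.500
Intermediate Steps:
(11*(0*(-5) + 1/(-4)) - 5)*(-6) = (11*(0 - ¼) - 5)*(-6) = (11*(-¼) - 5)*(-6) = (-11/4 - 5)*(-6) = -31/4*(-6) = 93/2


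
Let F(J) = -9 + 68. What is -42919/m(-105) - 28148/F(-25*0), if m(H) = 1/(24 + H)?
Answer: 205081753/59 ≈ 3.4760e+6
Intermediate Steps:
F(J) = 59
-42919/m(-105) - 28148/F(-25*0) = -42919/(1/(24 - 105)) - 28148/59 = -42919/(1/(-81)) - 28148*1/59 = -42919/(-1/81) - 28148/59 = -42919*(-81) - 28148/59 = 3476439 - 28148/59 = 205081753/59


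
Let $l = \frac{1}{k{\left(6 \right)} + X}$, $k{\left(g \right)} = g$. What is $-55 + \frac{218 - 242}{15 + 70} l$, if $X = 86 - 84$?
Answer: $- \frac{4678}{85} \approx -55.035$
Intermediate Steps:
$X = 2$
$l = \frac{1}{8}$ ($l = \frac{1}{6 + 2} = \frac{1}{8} \approx 0.125$)
$-55 + \frac{218 - 242}{15 + 70} l = -55 + \frac{218 - 242}{15 + 70} \cdot \frac{1}{8} = -55 + - \frac{24}{85} \cdot \frac{1}{8} = -55 + \left(-24\right) \frac{1}{85} \cdot \frac{1}{8} = -55 - \frac{3}{85} = - \frac{4678}{85}$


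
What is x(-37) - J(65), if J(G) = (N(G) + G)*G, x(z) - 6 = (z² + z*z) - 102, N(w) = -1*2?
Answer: -1453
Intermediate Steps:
N(w) = -2
x(z) = -96 + 2*z² (x(z) = 6 + ((z² + z*z) - 102) = 6 + ((z² + z²) - 102) = 6 + (2*z² - 102) = 6 + (-102 + 2*z²) = -96 + 2*z²)
J(G) = G*(-2 + G) (J(G) = (-2 + G)*G = G*(-2 + G))
x(-37) - J(65) = (-96 + 2*(-37)²) - 65*(-2 + 65) = (-96 + 2*1369) - 65*63 = (-96 + 2738) - 1*4095 = 2642 - 4095 = -1453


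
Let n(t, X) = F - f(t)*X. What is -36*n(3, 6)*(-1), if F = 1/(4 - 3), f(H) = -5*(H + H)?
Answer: 6516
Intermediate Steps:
f(H) = -10*H
F = 1 (F = 1/1 = 1)
n(t, X) = 1 + 10*X*t (n(t, X) = 1 - (-10*t)*X = 1 - (-10)*X*t = 1 + 10*X*t)
-36*n(3, 6)*(-1) = -36*(1 + 10*6*3)*(-1) = -36*(1 + 180)*(-1) = -36*181*(-1) = -6516*(-1) = 6516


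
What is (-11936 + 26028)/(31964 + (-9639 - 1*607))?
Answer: 7046/10859 ≈ 0.64886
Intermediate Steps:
(-11936 + 26028)/(31964 + (-9639 - 1*607)) = 14092/(31964 + (-9639 - 607)) = 14092/(31964 - 10246) = 14092/21718 = 14092*(1/21718) = 7046/10859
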